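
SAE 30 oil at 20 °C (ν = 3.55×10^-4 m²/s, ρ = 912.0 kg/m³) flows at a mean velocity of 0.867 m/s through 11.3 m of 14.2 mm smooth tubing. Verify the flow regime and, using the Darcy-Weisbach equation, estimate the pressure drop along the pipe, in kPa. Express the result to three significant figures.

Re = VD/ν = 0.867·0.01420/3.55×10^-4 = 34.7 → laminar (Re < 2300)
f = 64/Re = 1.845
h_f = f(L/D)V²/(2g) = 1.845·(11.3/0.01420)·0.867²/(2·9.81) = 56.26 m
Δp = ρg·h_f = 912.0·9.81·56.26 = 503.4 kPa

Δp ≈ 503 kPa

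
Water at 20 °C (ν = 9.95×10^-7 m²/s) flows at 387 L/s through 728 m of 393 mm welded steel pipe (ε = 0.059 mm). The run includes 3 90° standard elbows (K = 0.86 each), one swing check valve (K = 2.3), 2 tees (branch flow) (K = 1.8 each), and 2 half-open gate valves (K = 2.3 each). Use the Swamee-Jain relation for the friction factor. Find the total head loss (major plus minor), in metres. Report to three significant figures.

H_L ≈ 20.2 m

V = 4Q/(πD²) = 3.190 m/s; V²/2g = 0.5188 m
Re = 1.26×10^6, ε/D = 1.50×10^-4 → f = 0.01398 (Swamee-Jain)
Major: h_f = f(L/D)·V²/2g = 0.01398·1852·0.5188 = 13.44 m
Minor: ΣK = 13.1; h_m = ΣK·V²/2g = 6.785 m
Total H_L = 13.44 + 6.785 = 20.22 m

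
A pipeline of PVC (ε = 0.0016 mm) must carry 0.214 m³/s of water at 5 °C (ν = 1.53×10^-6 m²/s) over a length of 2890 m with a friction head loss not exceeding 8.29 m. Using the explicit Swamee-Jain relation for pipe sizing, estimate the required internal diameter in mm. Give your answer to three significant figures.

Swamee-Jain (Type III): D = 0.66·[ε^1.25·(LQ²/(gh_f))^4.75 + ν·Q^9.4·(L/(gh_f))^5.2]^0.04
LQ²/(gh_f) = 1.627; L/(gh_f) = 35.54
Term 1 = ε^1.25·(…)^4.75 = 5.75×10^-7; Term 2 = ν·Q^9.4·(…)^5.2 = 9.00×10^-5
D = 0.66·(5.75×10^-7 + 9.00×10^-5)^0.04 = 0.4548 m = 455 mm
Check: V = 1.32 m/s, Re = 3.92×10^5, f = 0.01373, h_f = 7.72 m ≈ 8.29 m ✓

D ≈ 455 mm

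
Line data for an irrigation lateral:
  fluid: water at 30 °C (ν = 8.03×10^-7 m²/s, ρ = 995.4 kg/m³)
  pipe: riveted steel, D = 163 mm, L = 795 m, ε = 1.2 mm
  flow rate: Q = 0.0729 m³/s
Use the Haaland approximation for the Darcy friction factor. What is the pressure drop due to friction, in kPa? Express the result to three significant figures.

Δp ≈ 1020 kPa

V = 4Q/(πD²) = 4·0.0729/(π·0.163²) = 3.494 m/s
Re = VD/ν = 3.494·0.163/8.03×10^-7 = 7.09×10^5 → turbulent
ε/D = 1.2/163 = 0.00736
Haaland: f = 0.03443
h_f = f(L/D)V²/(2g) = 0.03443·(795/0.163)·3.494²/(2·9.81) = 104.5 m
Δp = ρg·h_f = 995.4·9.81·104.5 = 1020 kPa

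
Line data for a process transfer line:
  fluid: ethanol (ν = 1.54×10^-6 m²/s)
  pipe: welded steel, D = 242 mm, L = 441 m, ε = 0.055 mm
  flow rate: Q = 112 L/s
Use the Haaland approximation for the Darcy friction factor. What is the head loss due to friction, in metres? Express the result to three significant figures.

V = 4Q/(πD²) = 4·0.112/(π·0.242²) = 2.435 m/s
Re = VD/ν = 2.435·0.242/1.54×10^-6 = 3.83×10^5 → turbulent
ε/D = 0.055/242 = 2.27×10^-4
Haaland: f = 0.01589
h_f = f(L/D)V²/(2g) = 0.01589·(441/0.242)·2.435²/(2·9.81) = 8.751 m

h_f ≈ 8.75 m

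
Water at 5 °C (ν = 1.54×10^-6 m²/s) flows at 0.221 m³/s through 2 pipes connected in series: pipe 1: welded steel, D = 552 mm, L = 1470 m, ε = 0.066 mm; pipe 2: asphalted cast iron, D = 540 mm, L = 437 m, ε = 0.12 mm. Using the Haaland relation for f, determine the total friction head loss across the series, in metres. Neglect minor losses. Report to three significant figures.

H ≈ 2.38 m

Pipe 1: V = 0.9235 m/s, Re = 3.31×10^5, ε/D = 1.20×10^-4, f = 0.01520, h_1 = f(L/D)V²/2g = 1.760 m
Pipe 2: V = 0.9650 m/s, Re = 3.38×10^5, ε/D = 2.22×10^-4, f = 0.01604, h_2 = f(L/D)V²/2g = 0.6159 m
Series → Q common, losses add: H = Σh = 2.376 m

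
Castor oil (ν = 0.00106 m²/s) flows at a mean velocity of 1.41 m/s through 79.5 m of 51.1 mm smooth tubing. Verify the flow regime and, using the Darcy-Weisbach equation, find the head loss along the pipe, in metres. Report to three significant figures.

Re = VD/ν = 1.41·0.05110/0.00106 = 68.0 → laminar (Re < 2300)
f = 64/Re = 0.9416
h_f = f(L/D)V²/(2g) = 0.9416·(79.5/0.05110)·1.41²/(2·9.81) = 148.4 m

h_f ≈ 148 m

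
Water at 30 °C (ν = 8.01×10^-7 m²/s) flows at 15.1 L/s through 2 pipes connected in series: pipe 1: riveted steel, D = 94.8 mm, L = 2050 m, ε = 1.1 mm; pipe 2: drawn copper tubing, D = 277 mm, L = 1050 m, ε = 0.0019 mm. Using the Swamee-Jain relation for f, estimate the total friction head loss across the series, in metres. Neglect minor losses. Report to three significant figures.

Pipe 1: V = 2.139 m/s, Re = 2.53×10^5, ε/D = 0.0116, f = 0.04023, h_1 = f(L/D)V²/2g = 202.9 m
Pipe 2: V = 0.2506 m/s, Re = 8.67×10^4, ε/D = 6.86×10^-6, f = 0.01845, h_2 = f(L/D)V²/2g = 0.2238 m
Series → Q common, losses add: H = Σh = 203.1 m

H ≈ 203 m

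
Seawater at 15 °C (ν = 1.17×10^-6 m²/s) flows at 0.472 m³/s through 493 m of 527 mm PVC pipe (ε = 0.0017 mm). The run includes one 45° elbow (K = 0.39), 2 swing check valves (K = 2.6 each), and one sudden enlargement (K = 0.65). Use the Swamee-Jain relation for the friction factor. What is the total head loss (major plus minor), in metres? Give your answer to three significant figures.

V = 4Q/(πD²) = 2.164 m/s; V²/2g = 0.2387 m
Re = 9.75×10^5, ε/D = 3.23×10^-6 → f = 0.01174 (Swamee-Jain)
Major: h_f = f(L/D)·V²/2g = 0.01174·935.5·0.2387 = 2.620 m
Minor: ΣK = 6.24; h_m = ΣK·V²/2g = 1.489 m
Total H_L = 2.620 + 1.489 = 4.110 m

H_L ≈ 4.11 m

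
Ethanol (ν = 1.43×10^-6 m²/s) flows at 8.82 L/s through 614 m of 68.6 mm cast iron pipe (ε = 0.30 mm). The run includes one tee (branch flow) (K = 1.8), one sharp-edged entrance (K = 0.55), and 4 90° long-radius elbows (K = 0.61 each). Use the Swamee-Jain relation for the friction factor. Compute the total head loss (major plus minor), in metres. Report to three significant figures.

H_L ≈ 80.1 m

V = 4Q/(πD²) = 2.386 m/s; V²/2g = 0.2902 m
Re = 1.14×10^5, ε/D = 0.00437 → f = 0.03031 (Swamee-Jain)
Major: h_f = f(L/D)·V²/2g = 0.03031·8950·0.2902 = 78.73 m
Minor: ΣK = 4.79; h_m = ΣK·V²/2g = 1.390 m
Total H_L = 78.73 + 1.390 = 80.13 m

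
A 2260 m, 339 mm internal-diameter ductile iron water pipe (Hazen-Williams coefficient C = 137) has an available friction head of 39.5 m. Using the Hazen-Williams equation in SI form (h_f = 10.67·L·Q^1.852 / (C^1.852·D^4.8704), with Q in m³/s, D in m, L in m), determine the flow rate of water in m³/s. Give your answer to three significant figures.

Q ≈ 0.250 m³/s

Rearranging: Q = [h_f·C^1.852·D^4.8704 / (10.67·L)]^(1/1.852)
Q = [39.5·137^1.852·0.339^4.8704 / (10.67·2260)]^0.540 = 0.2495 m³/s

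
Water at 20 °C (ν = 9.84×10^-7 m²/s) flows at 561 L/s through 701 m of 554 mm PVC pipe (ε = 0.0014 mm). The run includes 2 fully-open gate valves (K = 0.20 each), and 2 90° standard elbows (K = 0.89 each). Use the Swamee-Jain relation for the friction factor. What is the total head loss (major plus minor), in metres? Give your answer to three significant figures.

H_L ≈ 4.50 m

V = 4Q/(πD²) = 2.327 m/s; V²/2g = 0.2761 m
Re = 1.31×10^6, ε/D = 2.53×10^-6 → f = 0.01117 (Swamee-Jain)
Major: h_f = f(L/D)·V²/2g = 0.01117·1265·0.2761 = 3.903 m
Minor: ΣK = 2.18; h_m = ΣK·V²/2g = 0.6018 m
Total H_L = 3.903 + 0.6018 = 4.504 m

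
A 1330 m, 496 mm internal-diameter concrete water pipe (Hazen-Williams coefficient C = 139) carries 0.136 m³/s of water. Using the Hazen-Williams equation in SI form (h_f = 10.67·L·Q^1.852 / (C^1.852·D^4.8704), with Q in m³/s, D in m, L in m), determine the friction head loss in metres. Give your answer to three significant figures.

h_f ≈ 1.15 m

h_f = 10.67·1330·0.136^1.852 / (139^1.852·0.496^4.8704) = 1.152 m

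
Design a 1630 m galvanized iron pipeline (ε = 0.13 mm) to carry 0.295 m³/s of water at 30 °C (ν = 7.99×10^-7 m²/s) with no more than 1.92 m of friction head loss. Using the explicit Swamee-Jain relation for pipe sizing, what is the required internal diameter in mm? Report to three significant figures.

D ≈ 629 mm

Swamee-Jain (Type III): D = 0.66·[ε^1.25·(LQ²/(gh_f))^4.75 + ν·Q^9.4·(L/(gh_f))^5.2]^0.04
LQ²/(gh_f) = 7.531; L/(gh_f) = 86.54
Term 1 = ε^1.25·(…)^4.75 = 0.203; Term 2 = ν·Q^9.4·(…)^5.2 = 0.0983
D = 0.66·(0.203 + 0.0983)^0.04 = 0.6291 m = 629 mm
Check: V = 0.949 m/s, Re = 7.47×10^5, f = 0.01511, h_f = 1.80 m ≈ 1.92 m ✓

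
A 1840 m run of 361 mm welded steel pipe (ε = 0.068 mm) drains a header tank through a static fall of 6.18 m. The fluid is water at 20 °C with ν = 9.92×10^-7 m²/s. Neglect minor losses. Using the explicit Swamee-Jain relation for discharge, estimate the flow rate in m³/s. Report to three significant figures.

Swamee-Jain (Type II): Q = -0.965·√(gD⁵h_f/L)·ln[ε/(3.7D) + √(3.17ν²L/(gD³h_f))]
√(gD⁵h_f/L) = √(9.81·0.361⁵·6.18/1840) = 0.01421
ε/(3.7D) = 5.09×10^-5; √(3.17ν²L/(gD³h_f)) = 4.49×10^-5
Q = -0.965·0.01421·ln(9.577×10^-5) = 0.1269 m³/s
Check: V = 1.24 m/s, Re = 4.51×10^5, f = 0.01555, h_f = 6.21 m ≈ 6.18 m ✓

Q ≈ 0.127 m³/s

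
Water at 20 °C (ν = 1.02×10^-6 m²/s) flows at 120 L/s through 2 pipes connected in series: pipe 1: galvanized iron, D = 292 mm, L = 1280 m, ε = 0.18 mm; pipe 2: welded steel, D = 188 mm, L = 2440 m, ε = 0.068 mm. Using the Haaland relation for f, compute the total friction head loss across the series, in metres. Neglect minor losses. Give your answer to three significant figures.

H ≈ 214 m

Pipe 1: V = 1.792 m/s, Re = 5.13×10^5, ε/D = 6.16×10^-4, f = 0.01826, h_1 = f(L/D)V²/2g = 13.10 m
Pipe 2: V = 4.323 m/s, Re = 7.97×10^5, ε/D = 3.62×10^-4, f = 0.01627, h_2 = f(L/D)V²/2g = 201.1 m
Series → Q common, losses add: H = Σh = 214.2 m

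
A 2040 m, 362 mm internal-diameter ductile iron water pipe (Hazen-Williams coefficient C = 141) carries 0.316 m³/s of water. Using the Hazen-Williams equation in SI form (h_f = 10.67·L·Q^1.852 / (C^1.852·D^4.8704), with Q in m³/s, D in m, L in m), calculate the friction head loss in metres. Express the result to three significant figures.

h_f ≈ 38.0 m

h_f = 10.67·2040·0.316^1.852 / (141^1.852·0.362^4.8704) = 38.03 m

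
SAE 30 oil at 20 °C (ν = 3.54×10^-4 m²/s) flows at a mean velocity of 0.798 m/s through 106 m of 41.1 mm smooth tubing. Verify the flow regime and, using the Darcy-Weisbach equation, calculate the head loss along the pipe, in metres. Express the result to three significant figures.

h_f ≈ 57.8 m

Re = VD/ν = 0.798·0.04110/3.54×10^-4 = 92.6 → laminar (Re < 2300)
f = 64/Re = 0.6908
h_f = f(L/D)V²/(2g) = 0.6908·(106/0.04110)·0.798²/(2·9.81) = 57.82 m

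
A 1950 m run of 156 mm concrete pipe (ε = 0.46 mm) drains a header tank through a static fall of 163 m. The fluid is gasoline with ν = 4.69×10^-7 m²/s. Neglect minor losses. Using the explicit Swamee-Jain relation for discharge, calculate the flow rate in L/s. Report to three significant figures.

Swamee-Jain (Type II): Q = -0.965·√(gD⁵h_f/L)·ln[ε/(3.7D) + √(3.17ν²L/(gD³h_f))]
√(gD⁵h_f/L) = √(9.81·0.156⁵·163/1950) = 0.008704
ε/(3.7D) = 7.97×10^-4; √(3.17ν²L/(gD³h_f)) = 1.50×10^-5
Q = -0.965·0.008704·ln(8.119×10^-4) = 0.05977 m³/s
Check: V = 3.13 m/s, Re = 1.04×10^6, f = 0.02624, h_f = 163 m ≈ 163 m ✓

Q ≈ 59.8 L/s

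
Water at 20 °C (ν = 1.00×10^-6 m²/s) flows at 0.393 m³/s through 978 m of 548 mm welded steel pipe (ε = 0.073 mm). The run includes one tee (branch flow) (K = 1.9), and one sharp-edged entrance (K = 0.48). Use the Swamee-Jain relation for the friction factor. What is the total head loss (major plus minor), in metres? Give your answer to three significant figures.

V = 4Q/(πD²) = 1.666 m/s; V²/2g = 0.1415 m
Re = 9.13×10^5, ε/D = 1.33×10^-4 → f = 0.01406 (Swamee-Jain)
Major: h_f = f(L/D)·V²/2g = 0.01406·1785·0.1415 = 3.552 m
Minor: ΣK = 2.38; h_m = ΣK·V²/2g = 0.3368 m
Total H_L = 3.552 + 0.3368 = 3.889 m

H_L ≈ 3.89 m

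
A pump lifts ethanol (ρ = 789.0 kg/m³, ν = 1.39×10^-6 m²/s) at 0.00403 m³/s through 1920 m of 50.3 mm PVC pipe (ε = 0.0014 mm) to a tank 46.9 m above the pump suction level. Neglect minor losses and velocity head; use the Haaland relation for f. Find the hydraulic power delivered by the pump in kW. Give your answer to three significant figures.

P_hyd ≈ 6.24 kW

V = 4Q/(πD²) = 2.028 m/s; Re = 7.34×10^4; ε/D = 2.78×10^-5; f = 0.01912
h_f = f(L/D)V²/2g = 153.0 m
Total head H = z + h_f = 46.9 + 153.0 = 199.9 m
P_hyd = ρgQH = 789.0·9.81·0.00403·199.9 = 6.236 kW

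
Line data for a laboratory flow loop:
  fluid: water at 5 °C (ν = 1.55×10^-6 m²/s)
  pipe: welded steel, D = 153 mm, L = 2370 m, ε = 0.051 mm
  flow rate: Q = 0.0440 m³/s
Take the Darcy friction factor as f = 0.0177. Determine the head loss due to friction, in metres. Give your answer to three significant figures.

V = 4Q/(πD²) = 4·0.0440/(π·0.153²) = 2.393 m/s
h_f = f(L/D)V²/(2g) = 0.01770·(2370/0.153)·2.393²/(2·9.81) = 80.04 m

h_f ≈ 80.0 m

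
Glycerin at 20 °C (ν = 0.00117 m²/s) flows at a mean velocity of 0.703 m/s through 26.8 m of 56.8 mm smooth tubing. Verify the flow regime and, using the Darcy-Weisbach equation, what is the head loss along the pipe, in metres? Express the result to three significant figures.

h_f ≈ 22.3 m

Re = VD/ν = 0.703·0.05680/0.00117 = 34.1 → laminar (Re < 2300)
f = 64/Re = 1.875
h_f = f(L/D)V²/(2g) = 1.875·(26.8/0.05680)·0.703²/(2·9.81) = 22.29 m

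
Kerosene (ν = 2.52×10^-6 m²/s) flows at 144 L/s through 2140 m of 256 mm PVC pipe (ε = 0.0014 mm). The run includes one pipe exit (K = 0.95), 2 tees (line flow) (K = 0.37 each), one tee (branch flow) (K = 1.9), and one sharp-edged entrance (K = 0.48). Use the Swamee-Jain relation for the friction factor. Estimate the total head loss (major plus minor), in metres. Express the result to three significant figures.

H_L ≈ 50.3 m

V = 4Q/(πD²) = 2.798 m/s; V²/2g = 0.3989 m
Re = 2.84×10^5, ε/D = 5.47×10^-6 → f = 0.01458 (Swamee-Jain)
Major: h_f = f(L/D)·V²/2g = 0.01458·8359·0.3989 = 48.63 m
Minor: ΣK = 4.07; h_m = ΣK·V²/2g = 1.624 m
Total H_L = 48.63 + 1.624 = 50.25 m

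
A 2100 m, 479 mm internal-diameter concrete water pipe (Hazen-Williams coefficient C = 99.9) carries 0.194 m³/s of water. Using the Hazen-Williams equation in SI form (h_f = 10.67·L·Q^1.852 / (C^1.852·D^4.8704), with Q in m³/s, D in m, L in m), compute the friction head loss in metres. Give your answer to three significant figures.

h_f = 10.67·2100·0.194^1.852 / (99.9^1.852·0.479^4.8704) = 7.675 m

h_f ≈ 7.68 m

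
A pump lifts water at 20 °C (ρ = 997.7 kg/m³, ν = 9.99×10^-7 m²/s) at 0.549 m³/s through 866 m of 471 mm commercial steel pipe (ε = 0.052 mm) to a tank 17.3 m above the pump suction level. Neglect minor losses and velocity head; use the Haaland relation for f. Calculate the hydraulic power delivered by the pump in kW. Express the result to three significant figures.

P_hyd ≈ 159 kW

V = 4Q/(πD²) = 3.151 m/s; Re = 1.49×10^6; ε/D = 1.10×10^-4; f = 0.01312
h_f = f(L/D)V²/2g = 12.21 m
Total head H = z + h_f = 17.3 + 12.21 = 29.51 m
P_hyd = ρgQH = 997.7·9.81·0.549·29.51 = 158.6 kW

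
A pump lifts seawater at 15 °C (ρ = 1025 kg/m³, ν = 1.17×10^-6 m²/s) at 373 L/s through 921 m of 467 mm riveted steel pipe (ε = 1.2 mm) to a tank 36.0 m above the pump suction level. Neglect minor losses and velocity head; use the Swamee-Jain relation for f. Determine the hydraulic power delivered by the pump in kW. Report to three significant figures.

P_hyd ≈ 180 kW

V = 4Q/(πD²) = 2.178 m/s; Re = 8.69×10^5; ε/D = 0.00257; f = 0.02532
h_f = f(L/D)V²/2g = 12.07 m
Total head H = z + h_f = 36.0 + 12.07 = 48.07 m
P_hyd = ρgQH = 1025·9.81·0.373·48.07 = 180.3 kW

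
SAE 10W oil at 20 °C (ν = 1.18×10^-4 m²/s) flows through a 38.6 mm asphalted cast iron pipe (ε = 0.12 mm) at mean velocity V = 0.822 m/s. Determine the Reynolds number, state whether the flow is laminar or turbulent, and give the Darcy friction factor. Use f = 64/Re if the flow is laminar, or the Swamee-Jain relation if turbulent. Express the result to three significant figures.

Re ≈ 269; laminar; f = 64/Re ≈ 0.238

Re = VD/ν = 0.8220·0.0386/1.18×10^-4 = 269
Re < 2300 → laminar → f = 64/Re = 0.2380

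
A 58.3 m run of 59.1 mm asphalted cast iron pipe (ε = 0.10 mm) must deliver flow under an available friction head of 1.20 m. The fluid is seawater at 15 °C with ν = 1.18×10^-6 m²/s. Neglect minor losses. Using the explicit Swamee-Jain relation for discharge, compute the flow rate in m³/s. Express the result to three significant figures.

Q ≈ 0.00263 m³/s

Swamee-Jain (Type II): Q = -0.965·√(gD⁵h_f/L)·ln[ε/(3.7D) + √(3.17ν²L/(gD³h_f))]
√(gD⁵h_f/L) = √(9.81·0.0591⁵·1.20/58.3) = 3.816×10^-4
ε/(3.7D) = 4.57×10^-4; √(3.17ν²L/(gD³h_f)) = 3.25×10^-4
Q = -0.965·3.816×10^-4·ln(7.827×10^-4) = 0.002634 m³/s
Check: V = 0.960 m/s, Re = 4.81×10^4, f = 0.02614, h_f = 1.21 m ≈ 1.20 m ✓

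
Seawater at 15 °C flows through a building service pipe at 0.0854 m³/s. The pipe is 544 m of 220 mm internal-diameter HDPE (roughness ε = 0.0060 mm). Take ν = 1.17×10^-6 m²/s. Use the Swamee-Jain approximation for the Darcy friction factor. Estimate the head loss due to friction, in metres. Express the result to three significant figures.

h_f ≈ 8.83 m

V = 4Q/(πD²) = 4·0.0854/(π·0.220²) = 2.247 m/s
Re = VD/ν = 2.247·0.220/1.17×10^-6 = 4.22×10^5 → turbulent
ε/D = 0.0060/220 = 2.73×10^-5
Swamee-Jain: f = 0.01388
h_f = f(L/D)V²/(2g) = 0.01388·(544/0.220)·2.247²/(2·9.81) = 8.828 m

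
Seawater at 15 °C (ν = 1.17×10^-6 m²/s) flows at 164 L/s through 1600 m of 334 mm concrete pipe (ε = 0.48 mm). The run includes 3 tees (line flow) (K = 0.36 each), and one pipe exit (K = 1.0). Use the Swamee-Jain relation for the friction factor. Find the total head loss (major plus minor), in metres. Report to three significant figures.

V = 4Q/(πD²) = 1.872 m/s; V²/2g = 0.1786 m
Re = 5.34×10^5, ε/D = 0.00144 → f = 0.02204 (Swamee-Jain)
Major: h_f = f(L/D)·V²/2g = 0.02204·4790·0.1786 = 18.85 m
Minor: ΣK = 2.08; h_m = ΣK·V²/2g = 0.3714 m
Total H_L = 18.85 + 0.3714 = 19.23 m

H_L ≈ 19.2 m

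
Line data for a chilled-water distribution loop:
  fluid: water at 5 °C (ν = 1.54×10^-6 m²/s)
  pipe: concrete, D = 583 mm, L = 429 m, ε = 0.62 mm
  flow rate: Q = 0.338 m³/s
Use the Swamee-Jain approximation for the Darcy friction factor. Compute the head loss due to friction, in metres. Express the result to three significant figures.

h_f ≈ 1.24 m

V = 4Q/(πD²) = 4·0.338/(π·0.583²) = 1.266 m/s
Re = VD/ν = 1.266·0.583/1.54×10^-6 = 4.79×10^5 → turbulent
ε/D = 0.62/583 = 0.00106
Swamee-Jain: f = 0.02065
h_f = f(L/D)V²/(2g) = 0.02065·(429/0.583)·1.266²/(2·9.81) = 1.242 m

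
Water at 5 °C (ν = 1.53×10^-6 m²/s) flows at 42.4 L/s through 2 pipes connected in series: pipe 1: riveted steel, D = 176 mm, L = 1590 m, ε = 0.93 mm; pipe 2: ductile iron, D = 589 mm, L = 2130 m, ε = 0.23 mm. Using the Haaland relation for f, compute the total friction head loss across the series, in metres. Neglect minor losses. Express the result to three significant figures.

Pipe 1: V = 1.743 m/s, Re = 2.00×10^5, ε/D = 0.00528, f = 0.03136, h_1 = f(L/D)V²/2g = 43.86 m
Pipe 2: V = 0.1556 m/s, Re = 5.99×10^4, ε/D = 3.90×10^-4, f = 0.02123, h_2 = f(L/D)V²/2g = 0.09474 m
Series → Q common, losses add: H = Σh = 43.95 m

H ≈ 44.0 m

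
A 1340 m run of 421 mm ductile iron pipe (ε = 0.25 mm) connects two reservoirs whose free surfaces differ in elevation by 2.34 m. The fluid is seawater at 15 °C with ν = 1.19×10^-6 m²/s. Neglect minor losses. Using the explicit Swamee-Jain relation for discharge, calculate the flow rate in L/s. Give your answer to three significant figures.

Swamee-Jain (Type II): Q = -0.965·√(gD⁵h_f/L)·ln[ε/(3.7D) + √(3.17ν²L/(gD³h_f))]
√(gD⁵h_f/L) = √(9.81·0.421⁵·2.34/1340) = 0.01505
ε/(3.7D) = 1.60×10^-4; √(3.17ν²L/(gD³h_f)) = 5.93×10^-5
Q = -0.965·0.01505·ln(2.198×10^-4) = 0.1223 m³/s
Check: V = 0.879 m/s, Re = 3.11×10^5, f = 0.01881, h_f = 2.36 m ≈ 2.34 m ✓

Q ≈ 122 L/s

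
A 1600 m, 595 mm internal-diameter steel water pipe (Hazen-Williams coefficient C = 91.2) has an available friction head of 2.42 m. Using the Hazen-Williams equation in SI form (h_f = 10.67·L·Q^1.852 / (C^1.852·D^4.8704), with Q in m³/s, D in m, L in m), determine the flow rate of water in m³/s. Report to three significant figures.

Q ≈ 0.195 m³/s

Rearranging: Q = [h_f·C^1.852·D^4.8704 / (10.67·L)]^(1/1.852)
Q = [2.42·91.2^1.852·0.595^4.8704 / (10.67·1600)]^0.540 = 0.1945 m³/s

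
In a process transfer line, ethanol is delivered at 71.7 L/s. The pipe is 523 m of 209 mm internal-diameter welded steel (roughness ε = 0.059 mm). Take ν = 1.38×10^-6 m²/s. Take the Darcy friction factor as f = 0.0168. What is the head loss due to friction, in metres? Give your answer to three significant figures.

V = 4Q/(πD²) = 4·0.0717/(π·0.209²) = 2.090 m/s
h_f = f(L/D)V²/(2g) = 0.01680·(523/0.209)·2.090²/(2·9.81) = 9.359 m

h_f ≈ 9.36 m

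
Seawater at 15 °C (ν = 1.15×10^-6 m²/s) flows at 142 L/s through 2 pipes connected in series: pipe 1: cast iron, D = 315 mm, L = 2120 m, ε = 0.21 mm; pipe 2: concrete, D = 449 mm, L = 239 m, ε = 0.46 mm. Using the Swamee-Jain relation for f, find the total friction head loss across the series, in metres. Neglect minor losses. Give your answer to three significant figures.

H ≈ 21.8 m

Pipe 1: V = 1.822 m/s, Re = 4.99×10^5, ε/D = 6.67×10^-4, f = 0.01875, h_1 = f(L/D)V²/2g = 21.35 m
Pipe 2: V = 0.8968 m/s, Re = 3.50×10^5, ε/D = 0.00102, f = 0.02071, h_2 = f(L/D)V²/2g = 0.4520 m
Series → Q common, losses add: H = Σh = 21.80 m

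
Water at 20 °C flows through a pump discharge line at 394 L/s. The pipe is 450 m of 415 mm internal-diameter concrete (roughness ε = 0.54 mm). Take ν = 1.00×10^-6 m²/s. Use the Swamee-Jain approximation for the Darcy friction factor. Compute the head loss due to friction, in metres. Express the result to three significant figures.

h_f ≈ 9.96 m

V = 4Q/(πD²) = 4·0.394/(π·0.415²) = 2.913 m/s
Re = VD/ν = 2.913·0.415/1.00×10^-6 = 1.21×10^6 → turbulent
ε/D = 0.54/415 = 0.00130
Swamee-Jain: f = 0.02124
h_f = f(L/D)V²/(2g) = 0.02124·(450/0.415)·2.913²/(2·9.81) = 9.960 m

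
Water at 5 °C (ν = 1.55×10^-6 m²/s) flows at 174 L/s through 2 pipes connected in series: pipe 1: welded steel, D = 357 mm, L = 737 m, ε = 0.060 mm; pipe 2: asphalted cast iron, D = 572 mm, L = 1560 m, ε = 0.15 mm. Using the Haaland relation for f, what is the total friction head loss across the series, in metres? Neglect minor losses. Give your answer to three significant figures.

Pipe 1: V = 1.738 m/s, Re = 4.00×10^5, ε/D = 1.68×10^-4, f = 0.01531, h_1 = f(L/D)V²/2g = 4.867 m
Pipe 2: V = 0.6771 m/s, Re = 2.50×10^5, ε/D = 2.62×10^-4, f = 0.01684, h_2 = f(L/D)V²/2g = 1.073 m
Series → Q common, losses add: H = Σh = 5.941 m

H ≈ 5.94 m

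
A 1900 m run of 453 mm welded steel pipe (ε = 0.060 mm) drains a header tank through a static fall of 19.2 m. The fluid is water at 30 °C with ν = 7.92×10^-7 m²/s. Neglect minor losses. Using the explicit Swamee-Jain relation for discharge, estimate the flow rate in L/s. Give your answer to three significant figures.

Swamee-Jain (Type II): Q = -0.965·√(gD⁵h_f/L)·ln[ε/(3.7D) + √(3.17ν²L/(gD³h_f))]
√(gD⁵h_f/L) = √(9.81·0.453⁵·19.2/1900) = 0.04349
ε/(3.7D) = 3.58×10^-5; √(3.17ν²L/(gD³h_f)) = 1.47×10^-5
Q = -0.965·0.04349·ln(5.049×10^-5) = 0.4152 m³/s
Check: V = 2.58 m/s, Re = 1.47×10^6, f = 0.01362, h_f = 19.3 m ≈ 19.2 m ✓

Q ≈ 415 L/s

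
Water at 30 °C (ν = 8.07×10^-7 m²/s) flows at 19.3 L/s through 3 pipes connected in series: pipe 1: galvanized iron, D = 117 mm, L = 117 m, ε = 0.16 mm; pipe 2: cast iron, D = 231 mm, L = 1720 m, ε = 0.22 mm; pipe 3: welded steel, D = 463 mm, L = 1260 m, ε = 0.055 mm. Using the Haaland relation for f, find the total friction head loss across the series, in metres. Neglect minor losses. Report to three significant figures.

H ≈ 5.37 m

Pipe 1: V = 1.795 m/s, Re = 2.60×10^5, ε/D = 0.00137, f = 0.02205, h_1 = f(L/D)V²/2g = 3.622 m
Pipe 2: V = 0.4605 m/s, Re = 1.32×10^5, ε/D = 9.52×10^-4, f = 0.02130, h_2 = f(L/D)V²/2g = 1.714 m
Pipe 3: V = 0.1146 m/s, Re = 6.58×10^4, ε/D = 1.19×10^-4, f = 0.01990, h_3 = f(L/D)V²/2g = 0.03626 m
Series → Q common, losses add: H = Σh = 5.372 m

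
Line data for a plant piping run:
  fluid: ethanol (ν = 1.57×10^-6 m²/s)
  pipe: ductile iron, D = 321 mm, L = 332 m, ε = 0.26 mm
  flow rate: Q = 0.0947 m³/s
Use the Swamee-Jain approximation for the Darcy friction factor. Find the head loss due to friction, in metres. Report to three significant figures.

V = 4Q/(πD²) = 4·0.0947/(π·0.321²) = 1.170 m/s
Re = VD/ν = 1.170·0.321/1.57×10^-6 = 2.39×10^5 → turbulent
ε/D = 0.26/321 = 8.10×10^-4
Swamee-Jain: f = 0.02017
h_f = f(L/D)V²/(2g) = 0.02017·(332/0.321)·1.170²/(2·9.81) = 1.456 m

h_f ≈ 1.46 m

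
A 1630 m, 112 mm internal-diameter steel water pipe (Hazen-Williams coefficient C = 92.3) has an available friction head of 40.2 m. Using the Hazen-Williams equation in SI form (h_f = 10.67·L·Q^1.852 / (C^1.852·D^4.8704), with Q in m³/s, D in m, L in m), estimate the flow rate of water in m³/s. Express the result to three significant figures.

Q ≈ 0.0110 m³/s

Rearranging: Q = [h_f·C^1.852·D^4.8704 / (10.67·L)]^(1/1.852)
Q = [40.2·92.3^1.852·0.112^4.8704 / (10.67·1630)]^0.540 = 0.01100 m³/s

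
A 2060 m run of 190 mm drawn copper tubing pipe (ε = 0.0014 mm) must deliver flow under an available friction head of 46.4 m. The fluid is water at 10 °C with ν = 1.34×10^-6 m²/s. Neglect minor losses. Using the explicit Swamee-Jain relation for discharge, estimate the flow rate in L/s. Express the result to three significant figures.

Swamee-Jain (Type II): Q = -0.965·√(gD⁵h_f/L)·ln[ε/(3.7D) + √(3.17ν²L/(gD³h_f))]
√(gD⁵h_f/L) = √(9.81·0.190⁵·46.4/2060) = 0.007397
ε/(3.7D) = 1.99×10^-6; √(3.17ν²L/(gD³h_f)) = 6.13×10^-5
Q = -0.965·0.007397·ln(6.328×10^-5) = 0.06901 m³/s
Check: V = 2.43 m/s, Re = 3.45×10^5, f = 0.01410, h_f = 46.2 m ≈ 46.4 m ✓

Q ≈ 69.0 L/s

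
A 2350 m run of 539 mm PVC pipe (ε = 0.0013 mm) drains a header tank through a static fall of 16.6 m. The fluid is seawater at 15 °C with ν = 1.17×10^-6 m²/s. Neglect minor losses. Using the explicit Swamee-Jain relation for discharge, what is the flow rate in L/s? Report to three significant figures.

Q ≈ 585 L/s

Swamee-Jain (Type II): Q = -0.965·√(gD⁵h_f/L)·ln[ε/(3.7D) + √(3.17ν²L/(gD³h_f))]
√(gD⁵h_f/L) = √(9.81·0.539⁵·16.6/2350) = 0.05615
ε/(3.7D) = 6.52×10^-7; √(3.17ν²L/(gD³h_f)) = 2.00×10^-5
Q = -0.965·0.05615·ln(2.065×10^-5) = 0.5845 m³/s
Check: V = 2.56 m/s, Re = 1.18×10^6, f = 0.01136, h_f = 16.6 m ≈ 16.6 m ✓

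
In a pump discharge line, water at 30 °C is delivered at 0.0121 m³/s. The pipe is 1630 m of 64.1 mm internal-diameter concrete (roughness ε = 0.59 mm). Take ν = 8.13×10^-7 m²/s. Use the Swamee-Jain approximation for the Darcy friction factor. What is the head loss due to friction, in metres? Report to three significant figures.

V = 4Q/(πD²) = 4·0.0121/(π·0.0641²) = 3.750 m/s
Re = VD/ν = 3.750·0.0641/8.13×10^-7 = 2.96×10^5 → turbulent
ε/D = 0.59/64.1 = 0.00920
Swamee-Jain: f = 0.03720
h_f = f(L/D)V²/(2g) = 0.03720·(1630/0.0641)·3.750²/(2·9.81) = 677.8 m

h_f ≈ 678 m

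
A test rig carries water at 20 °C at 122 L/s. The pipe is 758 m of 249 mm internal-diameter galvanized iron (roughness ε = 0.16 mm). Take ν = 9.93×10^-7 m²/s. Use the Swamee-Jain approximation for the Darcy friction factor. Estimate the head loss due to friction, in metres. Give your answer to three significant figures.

V = 4Q/(πD²) = 4·0.122/(π·0.249²) = 2.505 m/s
Re = VD/ν = 2.505·0.249/9.93×10^-7 = 6.28×10^5 → turbulent
ε/D = 0.16/249 = 6.43×10^-4
Swamee-Jain: f = 0.01845
h_f = f(L/D)V²/(2g) = 0.01845·(758/0.249)·2.505²/(2·9.81) = 17.97 m

h_f ≈ 18.0 m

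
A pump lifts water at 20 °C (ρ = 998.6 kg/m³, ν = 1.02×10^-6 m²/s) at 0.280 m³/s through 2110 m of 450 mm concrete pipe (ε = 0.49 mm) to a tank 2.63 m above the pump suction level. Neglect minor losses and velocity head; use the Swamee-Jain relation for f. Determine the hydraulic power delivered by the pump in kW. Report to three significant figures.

V = 4Q/(πD²) = 1.761 m/s; Re = 7.77×10^5; ε/D = 0.00109; f = 0.02052
h_f = f(L/D)V²/2g = 15.20 m
Total head H = z + h_f = 2.63 + 15.20 = 17.83 m
P_hyd = ρgQH = 998.6·9.81·0.280·17.83 = 48.90 kW

P_hyd ≈ 48.9 kW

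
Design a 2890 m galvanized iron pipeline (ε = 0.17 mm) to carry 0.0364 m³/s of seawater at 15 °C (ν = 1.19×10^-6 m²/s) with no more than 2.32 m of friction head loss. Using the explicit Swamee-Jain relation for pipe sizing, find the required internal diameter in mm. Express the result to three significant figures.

D ≈ 312 mm

Swamee-Jain (Type III): D = 0.66·[ε^1.25·(LQ²/(gh_f))^4.75 + ν·Q^9.4·(L/(gh_f))^5.2]^0.04
LQ²/(gh_f) = 0.1682; L/(gh_f) = 127.0
Term 1 = ε^1.25·(…)^4.75 = 4.09×10^-9; Term 2 = ν·Q^9.4·(…)^5.2 = 3.09×10^-9
D = 0.66·(4.09×10^-9 + 3.09×10^-9)^0.04 = 0.3117 m = 312 mm
Check: V = 0.477 m/s, Re = 1.25×10^5, f = 0.02008, h_f = 2.16 m ≈ 2.32 m ✓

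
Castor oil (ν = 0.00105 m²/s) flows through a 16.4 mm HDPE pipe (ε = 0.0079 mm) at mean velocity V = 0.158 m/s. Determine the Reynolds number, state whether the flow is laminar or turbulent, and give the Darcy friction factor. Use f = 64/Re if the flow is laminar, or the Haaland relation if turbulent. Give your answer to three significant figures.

Re ≈ 2.47; laminar; f = 64/Re ≈ 25.9

Re = VD/ν = 0.1580·0.0164/0.00105 = 2.47
Re < 2300 → laminar → f = 64/Re = 25.93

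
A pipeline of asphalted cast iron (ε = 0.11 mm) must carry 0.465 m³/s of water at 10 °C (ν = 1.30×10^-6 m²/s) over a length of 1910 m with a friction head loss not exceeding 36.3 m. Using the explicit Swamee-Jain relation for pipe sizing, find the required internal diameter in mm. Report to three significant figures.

D ≈ 434 mm

Swamee-Jain (Type III): D = 0.66·[ε^1.25·(LQ²/(gh_f))^4.75 + ν·Q^9.4·(L/(gh_f))^5.2]^0.04
LQ²/(gh_f) = 1.160; L/(gh_f) = 5.364
Term 1 = ε^1.25·(…)^4.75 = 2.28×10^-5; Term 2 = ν·Q^9.4·(…)^5.2 = 6.04×10^-6
D = 0.66·(2.28×10^-5 + 6.04×10^-6)^0.04 = 0.4344 m = 434 mm
Check: V = 3.14 m/s, Re = 1.05×10^6, f = 0.01529, h_f = 33.7 m ≈ 36.3 m ✓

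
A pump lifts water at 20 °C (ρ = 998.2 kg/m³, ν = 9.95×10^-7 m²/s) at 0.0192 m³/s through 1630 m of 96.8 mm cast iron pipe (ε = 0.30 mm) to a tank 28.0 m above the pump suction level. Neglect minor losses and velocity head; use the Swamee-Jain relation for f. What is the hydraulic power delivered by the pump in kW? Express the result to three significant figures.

V = 4Q/(πD²) = 2.609 m/s; Re = 2.54×10^5; ε/D = 0.00310; f = 0.02709
h_f = f(L/D)V²/2g = 158.2 m
Total head H = z + h_f = 28.0 + 158.2 = 186.2 m
P_hyd = ρgQH = 998.2·9.81·0.0192·186.2 = 35.01 kW

P_hyd ≈ 35.0 kW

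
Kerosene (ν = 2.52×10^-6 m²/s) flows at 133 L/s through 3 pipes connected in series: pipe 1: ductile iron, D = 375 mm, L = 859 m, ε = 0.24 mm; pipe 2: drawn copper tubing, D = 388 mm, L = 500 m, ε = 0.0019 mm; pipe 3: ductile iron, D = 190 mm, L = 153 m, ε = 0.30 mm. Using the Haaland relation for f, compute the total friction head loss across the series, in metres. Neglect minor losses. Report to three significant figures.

H ≈ 25.0 m

Pipe 1: V = 1.204 m/s, Re = 1.79×10^5, ε/D = 6.40×10^-4, f = 0.01950, h_1 = f(L/D)V²/2g = 3.302 m
Pipe 2: V = 1.125 m/s, Re = 1.73×10^5, ε/D = 4.90×10^-6, f = 0.01597, h_2 = f(L/D)V²/2g = 1.327 m
Pipe 3: V = 4.691 m/s, Re = 3.54×10^5, ε/D = 0.00158, f = 0.02259, h_3 = f(L/D)V²/2g = 20.40 m
Series → Q common, losses add: H = Σh = 25.03 m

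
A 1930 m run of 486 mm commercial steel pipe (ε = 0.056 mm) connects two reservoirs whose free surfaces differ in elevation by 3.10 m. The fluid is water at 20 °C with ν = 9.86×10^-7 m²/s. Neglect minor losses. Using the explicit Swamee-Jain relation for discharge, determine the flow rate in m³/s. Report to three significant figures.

Swamee-Jain (Type II): Q = -0.965·√(gD⁵h_f/L)·ln[ε/(3.7D) + √(3.17ν²L/(gD³h_f))]
√(gD⁵h_f/L) = √(9.81·0.486⁵·3.10/1930) = 0.02067
ε/(3.7D) = 3.11×10^-5; √(3.17ν²L/(gD³h_f)) = 4.13×10^-5
Q = -0.965·0.02067·ln(7.242×10^-5) = 0.1901 m³/s
Check: V = 1.02 m/s, Re = 5.05×10^5, f = 0.01463, h_f = 3.11 m ≈ 3.10 m ✓

Q ≈ 0.190 m³/s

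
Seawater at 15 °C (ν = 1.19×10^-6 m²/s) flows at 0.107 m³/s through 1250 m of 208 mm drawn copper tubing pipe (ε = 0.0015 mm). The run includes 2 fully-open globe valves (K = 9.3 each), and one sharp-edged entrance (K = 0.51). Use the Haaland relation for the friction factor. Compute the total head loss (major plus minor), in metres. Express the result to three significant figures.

V = 4Q/(πD²) = 3.149 m/s; V²/2g = 0.5054 m
Re = 5.50×10^5, ε/D = 7.21×10^-6 → f = 0.01293 (Haaland)
Major: h_f = f(L/D)·V²/2g = 0.01293·6010·0.5054 = 39.26 m
Minor: ΣK = 19.1; h_m = ΣK·V²/2g = 9.658 m
Total H_L = 39.26 + 9.658 = 48.92 m

H_L ≈ 48.9 m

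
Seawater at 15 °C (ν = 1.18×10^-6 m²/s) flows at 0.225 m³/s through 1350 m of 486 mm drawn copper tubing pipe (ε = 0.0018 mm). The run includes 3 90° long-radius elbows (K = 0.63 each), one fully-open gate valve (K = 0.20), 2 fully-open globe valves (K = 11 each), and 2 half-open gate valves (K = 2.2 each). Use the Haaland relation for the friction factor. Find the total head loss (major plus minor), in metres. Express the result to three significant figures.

H_L ≈ 4.87 m

V = 4Q/(πD²) = 1.213 m/s; V²/2g = 0.07498 m
Re = 5.00×10^5, ε/D = 3.70×10^-6 → f = 0.01311 (Haaland)
Major: h_f = f(L/D)·V²/2g = 0.01311·2778·0.07498 = 2.730 m
Minor: ΣK = 28.5; h_m = ΣK·V²/2g = 2.136 m
Total H_L = 2.730 + 2.136 = 4.866 m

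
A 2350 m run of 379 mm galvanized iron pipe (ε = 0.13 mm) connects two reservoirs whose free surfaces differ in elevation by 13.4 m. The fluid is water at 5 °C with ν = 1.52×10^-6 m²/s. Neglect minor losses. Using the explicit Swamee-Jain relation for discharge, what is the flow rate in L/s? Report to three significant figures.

Q ≈ 179 L/s

Swamee-Jain (Type II): Q = -0.965·√(gD⁵h_f/L)·ln[ε/(3.7D) + √(3.17ν²L/(gD³h_f))]
√(gD⁵h_f/L) = √(9.81·0.379⁵·13.4/2350) = 0.02091
ε/(3.7D) = 9.27×10^-5; √(3.17ν²L/(gD³h_f)) = 4.90×10^-5
Q = -0.965·0.02091·ln(1.417×10^-4) = 0.1788 m³/s
Check: V = 1.59 m/s, Re = 3.95×10^5, f = 0.01698, h_f = 13.5 m ≈ 13.4 m ✓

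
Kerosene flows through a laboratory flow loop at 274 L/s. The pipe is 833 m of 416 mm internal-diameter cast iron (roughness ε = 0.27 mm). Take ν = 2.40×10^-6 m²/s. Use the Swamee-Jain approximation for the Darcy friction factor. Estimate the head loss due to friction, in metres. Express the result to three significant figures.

h_f ≈ 7.87 m

V = 4Q/(πD²) = 4·0.274/(π·0.416²) = 2.016 m/s
Re = VD/ν = 2.016·0.416/2.40×10^-6 = 3.49×10^5 → turbulent
ε/D = 0.27/416 = 6.49×10^-4
Swamee-Jain: f = 0.01897
h_f = f(L/D)V²/(2g) = 0.01897·(833/0.416)·2.016²/(2·9.81) = 7.868 m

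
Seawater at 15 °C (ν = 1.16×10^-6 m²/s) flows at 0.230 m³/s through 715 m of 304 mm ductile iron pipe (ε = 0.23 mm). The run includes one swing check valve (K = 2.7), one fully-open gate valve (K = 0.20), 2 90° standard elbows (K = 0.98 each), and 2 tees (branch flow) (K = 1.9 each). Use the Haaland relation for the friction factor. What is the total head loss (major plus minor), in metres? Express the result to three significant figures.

H_L ≈ 27.1 m

V = 4Q/(πD²) = 3.169 m/s; V²/2g = 0.5118 m
Re = 8.30×10^5, ε/D = 7.57×10^-4 → f = 0.01879 (Haaland)
Major: h_f = f(L/D)·V²/2g = 0.01879·2352·0.5118 = 22.62 m
Minor: ΣK = 8.66; h_m = ΣK·V²/2g = 4.432 m
Total H_L = 22.62 + 4.432 = 27.05 m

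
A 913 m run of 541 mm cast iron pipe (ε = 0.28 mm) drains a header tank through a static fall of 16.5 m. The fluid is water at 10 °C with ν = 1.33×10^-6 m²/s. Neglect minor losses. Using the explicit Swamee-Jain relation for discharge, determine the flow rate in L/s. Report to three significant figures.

Swamee-Jain (Type II): Q = -0.965·√(gD⁵h_f/L)·ln[ε/(3.7D) + √(3.17ν²L/(gD³h_f))]
√(gD⁵h_f/L) = √(9.81·0.541⁵·16.5/913) = 0.09064
ε/(3.7D) = 1.40×10^-4; √(3.17ν²L/(gD³h_f)) = 1.41×10^-5
Q = -0.965·0.09064·ln(1.540×10^-4) = 0.7679 m³/s
Check: V = 3.34 m/s, Re = 1.36×10^6, f = 0.01728, h_f = 16.6 m ≈ 16.5 m ✓

Q ≈ 768 L/s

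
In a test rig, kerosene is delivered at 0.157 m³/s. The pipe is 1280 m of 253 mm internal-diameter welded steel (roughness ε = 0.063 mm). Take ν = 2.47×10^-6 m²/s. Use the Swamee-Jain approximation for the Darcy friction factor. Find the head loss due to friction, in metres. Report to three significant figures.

V = 4Q/(πD²) = 4·0.157/(π·0.253²) = 3.123 m/s
Re = VD/ν = 3.123·0.253/2.47×10^-6 = 3.20×10^5 → turbulent
ε/D = 0.063/253 = 2.49×10^-4
Swamee-Jain: f = 0.01658
h_f = f(L/D)V²/(2g) = 0.01658·(1280/0.253)·3.123²/(2·9.81) = 41.71 m

h_f ≈ 41.7 m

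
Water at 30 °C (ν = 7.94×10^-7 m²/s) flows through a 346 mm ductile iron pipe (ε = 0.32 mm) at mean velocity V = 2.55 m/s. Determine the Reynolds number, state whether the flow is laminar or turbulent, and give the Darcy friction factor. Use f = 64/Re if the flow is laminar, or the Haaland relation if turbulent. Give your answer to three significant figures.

Re ≈ 1.11×10^6; turbulent; f ≈ 0.0196

Re = VD/ν = 2.550·0.346/7.94×10^-7 = 1.11×10^6
Re > 4000 → turbulent; ε/D = 9.25×10^-4
Haaland: f = 0.01956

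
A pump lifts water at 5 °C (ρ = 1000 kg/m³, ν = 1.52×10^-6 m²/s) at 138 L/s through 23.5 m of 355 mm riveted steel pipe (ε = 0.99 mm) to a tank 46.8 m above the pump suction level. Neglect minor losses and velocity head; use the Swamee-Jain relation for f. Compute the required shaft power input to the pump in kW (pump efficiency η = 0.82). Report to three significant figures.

P_shaft ≈ 77.5 kW

V = 4Q/(πD²) = 1.394 m/s; Re = 3.26×10^5; ε/D = 0.00279; f = 0.02622
h_f = f(L/D)V²/2g = 0.1719 m
Total head H = z + h_f = 46.8 + 0.1719 = 46.97 m
P_hyd = ρgQH = 1000·9.81·0.138·46.97 = 63.59 kW
P_shaft = P_hyd/η = 63.59/0.82 = 77.55 kW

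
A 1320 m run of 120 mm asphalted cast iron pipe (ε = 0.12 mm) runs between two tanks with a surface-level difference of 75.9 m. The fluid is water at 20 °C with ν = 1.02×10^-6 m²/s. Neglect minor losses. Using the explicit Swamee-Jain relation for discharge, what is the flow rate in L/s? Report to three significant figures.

Q ≈ 29.0 L/s

Swamee-Jain (Type II): Q = -0.965·√(gD⁵h_f/L)·ln[ε/(3.7D) + √(3.17ν²L/(gD³h_f))]
√(gD⁵h_f/L) = √(9.81·0.120⁵·75.9/1320) = 0.003746
ε/(3.7D) = 2.70×10^-4; √(3.17ν²L/(gD³h_f)) = 5.82×10^-5
Q = -0.965·0.003746·ln(3.284×10^-4) = 0.02900 m³/s
Check: V = 2.56 m/s, Re = 3.02×10^5, f = 0.02074, h_f = 76.5 m ≈ 75.9 m ✓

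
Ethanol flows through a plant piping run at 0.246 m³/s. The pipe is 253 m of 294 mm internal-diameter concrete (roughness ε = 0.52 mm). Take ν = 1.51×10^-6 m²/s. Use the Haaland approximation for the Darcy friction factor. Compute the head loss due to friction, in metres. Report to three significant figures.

V = 4Q/(πD²) = 4·0.246/(π·0.294²) = 3.624 m/s
Re = VD/ν = 3.624·0.294/1.51×10^-6 = 7.06×10^5 → turbulent
ε/D = 0.52/294 = 0.00177
Haaland: f = 0.02297
h_f = f(L/D)V²/(2g) = 0.02297·(253/0.294)·3.624²/(2·9.81) = 13.23 m

h_f ≈ 13.2 m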